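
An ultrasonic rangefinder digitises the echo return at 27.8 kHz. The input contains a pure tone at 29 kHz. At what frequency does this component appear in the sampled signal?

1.2 kHz

29 kHz mod fs = 1.2 kHz.
1.2 kHz ≤ fs/2 = 13.9 kHz, appears at 1.2 kHz.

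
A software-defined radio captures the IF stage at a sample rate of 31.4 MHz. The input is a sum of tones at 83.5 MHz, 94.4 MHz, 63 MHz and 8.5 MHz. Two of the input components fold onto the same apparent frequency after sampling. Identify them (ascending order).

fs/2 = 15.7 MHz.
83.5 MHz mod fs = 20.7 MHz.
20.7 MHz > fs/2 = 15.7 MHz, folds to fs − 20.7 MHz = 10.7 MHz.
94.4 MHz mod fs = 0.2 MHz.
0.2 MHz ≤ fs/2 = 15.7 MHz, appears at 0.2 MHz.
63 MHz mod fs = 0.2 MHz.
0.2 MHz ≤ fs/2 = 15.7 MHz, appears at 0.2 MHz.
8.5 MHz ≤ fs/2 = 15.7 MHz, passes unchanged.
63 MHz and 94.4 MHz both map to 0.2 MHz.

63 MHz, 94.4 MHz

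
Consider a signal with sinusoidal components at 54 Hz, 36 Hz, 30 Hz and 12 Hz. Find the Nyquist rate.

Highest-frequency component: 54 Hz.
Nyquist rate = 2 × 54 Hz = 108 Hz.

108 Hz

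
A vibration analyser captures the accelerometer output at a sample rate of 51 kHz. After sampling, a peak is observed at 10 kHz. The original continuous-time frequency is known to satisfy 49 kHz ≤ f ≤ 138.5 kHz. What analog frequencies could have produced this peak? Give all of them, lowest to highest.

61 kHz, 92 kHz, 112 kHz

Frequencies that alias to 10 kHz are k·fs ± 10 kHz for integer k ≥ 0.
k=0: 10 kHz.
k=1: 41 kHz, 61 kHz.
k=2: 92 kHz, 112 kHz.
k=3: 143 kHz, 163 kHz.
Within [49 kHz, 138.5 kHz]: 61 kHz, 92 kHz, 112 kHz.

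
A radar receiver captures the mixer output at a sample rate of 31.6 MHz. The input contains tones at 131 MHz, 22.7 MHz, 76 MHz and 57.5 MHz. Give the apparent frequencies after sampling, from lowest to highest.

4.6 MHz, 5.7 MHz, 8.9 MHz, 12.8 MHz

fs/2 = 15.8 MHz.
131 MHz mod fs = 4.6 MHz.
4.6 MHz ≤ fs/2 = 15.8 MHz, appears at 4.6 MHz.
22.7 MHz > fs/2 = 15.8 MHz, folds to fs − 22.7 MHz = 8.9 MHz.
76 MHz mod fs = 12.8 MHz.
12.8 MHz ≤ fs/2 = 15.8 MHz, appears at 12.8 MHz.
57.5 MHz mod fs = 25.9 MHz.
25.9 MHz > fs/2 = 15.8 MHz, folds to fs − 25.9 MHz = 5.7 MHz.
Distinct values: {4.6 MHz, 5.7 MHz, 8.9 MHz, 12.8 MHz}.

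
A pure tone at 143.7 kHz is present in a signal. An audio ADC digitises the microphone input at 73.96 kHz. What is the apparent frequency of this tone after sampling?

143.7 kHz mod fs = 69.74 kHz.
69.74 kHz > fs/2 = 36.98 kHz, folds to fs − 69.74 kHz = 4.22 kHz.

4.22 kHz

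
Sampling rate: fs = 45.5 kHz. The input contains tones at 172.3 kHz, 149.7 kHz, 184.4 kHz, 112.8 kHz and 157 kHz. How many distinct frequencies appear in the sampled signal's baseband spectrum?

fs/2 = 22.75 kHz.
172.3 kHz mod fs = 35.8 kHz.
35.8 kHz > fs/2 = 22.75 kHz, folds to fs − 35.8 kHz = 9.7 kHz.
149.7 kHz mod fs = 13.2 kHz.
13.2 kHz ≤ fs/2 = 22.75 kHz, appears at 13.2 kHz.
184.4 kHz mod fs = 2.4 kHz.
2.4 kHz ≤ fs/2 = 22.75 kHz, appears at 2.4 kHz.
112.8 kHz mod fs = 21.8 kHz.
21.8 kHz ≤ fs/2 = 22.75 kHz, appears at 21.8 kHz.
157 kHz mod fs = 20.5 kHz.
20.5 kHz ≤ fs/2 = 22.75 kHz, appears at 20.5 kHz.
Distinct values: {2.4 kHz, 9.7 kHz, 13.2 kHz, 20.5 kHz, 21.8 kHz} → 5.

5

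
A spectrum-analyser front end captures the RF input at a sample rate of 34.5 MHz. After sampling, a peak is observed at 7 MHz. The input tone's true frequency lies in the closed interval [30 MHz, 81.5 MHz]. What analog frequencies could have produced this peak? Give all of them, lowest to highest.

41.5 MHz, 62 MHz, 76 MHz

Frequencies that alias to 7 MHz are k·fs ± 7 MHz for integer k ≥ 0.
k=0: 7 MHz.
k=1: 27.5 MHz, 41.5 MHz.
k=2: 62 MHz, 76 MHz.
k=3: 96.5 MHz, 110.5 MHz.
Within [30 MHz, 81.5 MHz]: 41.5 MHz, 62 MHz, 76 MHz.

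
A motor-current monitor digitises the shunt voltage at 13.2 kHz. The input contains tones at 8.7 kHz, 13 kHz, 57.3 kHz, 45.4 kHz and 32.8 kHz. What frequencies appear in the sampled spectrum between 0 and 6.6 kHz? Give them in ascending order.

0.2 kHz, 4.5 kHz, 5.8 kHz, 6.4 kHz

fs/2 = 6.6 kHz.
8.7 kHz > fs/2 = 6.6 kHz, folds to fs − 8.7 kHz = 4.5 kHz.
13 kHz > fs/2 = 6.6 kHz, folds to fs − 13 kHz = 0.2 kHz.
57.3 kHz mod fs = 4.5 kHz.
4.5 kHz ≤ fs/2 = 6.6 kHz, appears at 4.5 kHz.
45.4 kHz mod fs = 5.8 kHz.
5.8 kHz ≤ fs/2 = 6.6 kHz, appears at 5.8 kHz.
32.8 kHz mod fs = 6.4 kHz.
6.4 kHz ≤ fs/2 = 6.6 kHz, appears at 6.4 kHz.
Distinct values: {0.2 kHz, 4.5 kHz, 5.8 kHz, 6.4 kHz}.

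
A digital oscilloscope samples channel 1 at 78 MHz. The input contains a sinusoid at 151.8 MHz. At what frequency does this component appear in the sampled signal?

151.8 MHz mod fs = 73.8 MHz.
73.8 MHz > fs/2 = 39 MHz, folds to fs − 73.8 MHz = 4.2 MHz.

4.2 MHz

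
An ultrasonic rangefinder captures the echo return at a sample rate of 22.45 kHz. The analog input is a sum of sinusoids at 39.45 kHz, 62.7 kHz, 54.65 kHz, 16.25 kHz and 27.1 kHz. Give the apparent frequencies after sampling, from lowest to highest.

fs/2 = 11.225 kHz.
39.45 kHz mod fs = 17 kHz.
17 kHz > fs/2 = 11.225 kHz, folds to fs − 17 kHz = 5.45 kHz.
62.7 kHz mod fs = 17.8 kHz.
17.8 kHz > fs/2 = 11.225 kHz, folds to fs − 17.8 kHz = 4.65 kHz.
54.65 kHz mod fs = 9.75 kHz.
9.75 kHz ≤ fs/2 = 11.225 kHz, appears at 9.75 kHz.
16.25 kHz > fs/2 = 11.225 kHz, folds to fs − 16.25 kHz = 6.2 kHz.
27.1 kHz mod fs = 4.65 kHz.
4.65 kHz ≤ fs/2 = 11.225 kHz, appears at 4.65 kHz.
Distinct values: {4.65 kHz, 5.45 kHz, 6.2 kHz, 9.75 kHz}.

4.65 kHz, 5.45 kHz, 6.2 kHz, 9.75 kHz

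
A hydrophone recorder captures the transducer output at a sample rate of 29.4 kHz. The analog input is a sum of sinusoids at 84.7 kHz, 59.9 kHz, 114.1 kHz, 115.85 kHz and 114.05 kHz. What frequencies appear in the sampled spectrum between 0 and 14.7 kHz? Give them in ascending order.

1.1 kHz, 1.75 kHz, 3.5 kHz, 3.55 kHz

fs/2 = 14.7 kHz.
84.7 kHz mod fs = 25.9 kHz.
25.9 kHz > fs/2 = 14.7 kHz, folds to fs − 25.9 kHz = 3.5 kHz.
59.9 kHz mod fs = 1.1 kHz.
1.1 kHz ≤ fs/2 = 14.7 kHz, appears at 1.1 kHz.
114.1 kHz mod fs = 25.9 kHz.
25.9 kHz > fs/2 = 14.7 kHz, folds to fs − 25.9 kHz = 3.5 kHz.
115.85 kHz mod fs = 27.65 kHz.
27.65 kHz > fs/2 = 14.7 kHz, folds to fs − 27.65 kHz = 1.75 kHz.
114.05 kHz mod fs = 25.85 kHz.
25.85 kHz > fs/2 = 14.7 kHz, folds to fs − 25.85 kHz = 3.55 kHz.
Distinct values: {1.1 kHz, 1.75 kHz, 3.5 kHz, 3.55 kHz}.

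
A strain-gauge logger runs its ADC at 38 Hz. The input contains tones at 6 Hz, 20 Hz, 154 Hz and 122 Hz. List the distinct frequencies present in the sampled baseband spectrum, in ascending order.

2 Hz, 6 Hz, 8 Hz, 18 Hz

fs/2 = 19 Hz.
6 Hz ≤ fs/2 = 19 Hz, passes unchanged.
20 Hz > fs/2 = 19 Hz, folds to fs − 20 Hz = 18 Hz.
154 Hz mod fs = 2 Hz.
2 Hz ≤ fs/2 = 19 Hz, appears at 2 Hz.
122 Hz mod fs = 8 Hz.
8 Hz ≤ fs/2 = 19 Hz, appears at 8 Hz.
Distinct values: {2 Hz, 6 Hz, 8 Hz, 18 Hz}.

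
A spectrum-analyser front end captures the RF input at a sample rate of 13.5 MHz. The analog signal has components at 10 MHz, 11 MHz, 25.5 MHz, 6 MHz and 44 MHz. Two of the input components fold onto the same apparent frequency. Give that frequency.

3.5 MHz

fs/2 = 6.75 MHz.
10 MHz > fs/2 = 6.75 MHz, folds to fs − 10 MHz = 3.5 MHz.
11 MHz > fs/2 = 6.75 MHz, folds to fs − 11 MHz = 2.5 MHz.
25.5 MHz mod fs = 12 MHz.
12 MHz > fs/2 = 6.75 MHz, folds to fs − 12 MHz = 1.5 MHz.
6 MHz ≤ fs/2 = 6.75 MHz, passes unchanged.
44 MHz mod fs = 3.5 MHz.
3.5 MHz ≤ fs/2 = 6.75 MHz, appears at 3.5 MHz.
10 MHz and 44 MHz both map to 3.5 MHz.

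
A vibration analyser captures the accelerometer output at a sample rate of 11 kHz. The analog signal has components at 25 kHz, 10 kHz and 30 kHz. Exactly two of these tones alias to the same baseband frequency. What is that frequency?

3 kHz

fs/2 = 5.5 kHz.
25 kHz mod fs = 3 kHz.
3 kHz ≤ fs/2 = 5.5 kHz, appears at 3 kHz.
10 kHz > fs/2 = 5.5 kHz, folds to fs − 10 kHz = 1 kHz.
30 kHz mod fs = 8 kHz.
8 kHz > fs/2 = 5.5 kHz, folds to fs − 8 kHz = 3 kHz.
25 kHz and 30 kHz both map to 3 kHz.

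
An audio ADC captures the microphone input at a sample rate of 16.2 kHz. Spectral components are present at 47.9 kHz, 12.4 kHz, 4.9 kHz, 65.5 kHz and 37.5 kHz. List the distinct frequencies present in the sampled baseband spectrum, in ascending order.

0.7 kHz, 3.8 kHz, 4.9 kHz, 5.1 kHz

fs/2 = 8.1 kHz.
47.9 kHz mod fs = 15.5 kHz.
15.5 kHz > fs/2 = 8.1 kHz, folds to fs − 15.5 kHz = 0.7 kHz.
12.4 kHz > fs/2 = 8.1 kHz, folds to fs − 12.4 kHz = 3.8 kHz.
4.9 kHz ≤ fs/2 = 8.1 kHz, passes unchanged.
65.5 kHz mod fs = 0.7 kHz.
0.7 kHz ≤ fs/2 = 8.1 kHz, appears at 0.7 kHz.
37.5 kHz mod fs = 5.1 kHz.
5.1 kHz ≤ fs/2 = 8.1 kHz, appears at 5.1 kHz.
Distinct values: {0.7 kHz, 3.8 kHz, 4.9 kHz, 5.1 kHz}.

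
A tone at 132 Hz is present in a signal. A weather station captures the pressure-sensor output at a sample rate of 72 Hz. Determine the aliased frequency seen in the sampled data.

132 Hz mod fs = 60 Hz.
60 Hz > fs/2 = 36 Hz, folds to fs − 60 Hz = 12 Hz.

12 Hz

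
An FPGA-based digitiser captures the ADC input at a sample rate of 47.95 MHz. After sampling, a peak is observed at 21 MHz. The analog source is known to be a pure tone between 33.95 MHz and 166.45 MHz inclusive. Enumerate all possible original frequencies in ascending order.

68.95 MHz, 74.9 MHz, 116.9 MHz, 122.85 MHz, 164.85 MHz

Frequencies that alias to 21 MHz are k·fs ± 21 MHz for integer k ≥ 0.
k=0: 21 MHz.
k=1: 26.95 MHz, 68.95 MHz.
k=2: 74.9 MHz, 116.9 MHz.
k=3: 122.85 MHz, 164.85 MHz.
k=4: 170.8 MHz, 212.8 MHz.
Within [33.95 MHz, 166.45 MHz]: 68.95 MHz, 74.9 MHz, 116.9 MHz, 122.85 MHz, 164.85 MHz.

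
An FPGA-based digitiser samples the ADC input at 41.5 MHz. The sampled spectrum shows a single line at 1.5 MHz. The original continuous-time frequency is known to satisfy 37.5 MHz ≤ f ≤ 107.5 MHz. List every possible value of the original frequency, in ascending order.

40 MHz, 43 MHz, 81.5 MHz, 84.5 MHz

Frequencies that alias to 1.5 MHz are k·fs ± 1.5 MHz for integer k ≥ 0.
k=0: 1.5 MHz.
k=1: 40 MHz, 43 MHz.
k=2: 81.5 MHz, 84.5 MHz.
k=3: 123 MHz, 126 MHz.
Within [37.5 MHz, 107.5 MHz]: 40 MHz, 43 MHz, 81.5 MHz, 84.5 MHz.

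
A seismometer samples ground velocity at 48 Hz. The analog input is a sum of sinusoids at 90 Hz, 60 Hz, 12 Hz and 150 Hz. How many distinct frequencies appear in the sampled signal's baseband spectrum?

2

fs/2 = 24 Hz.
90 Hz mod fs = 42 Hz.
42 Hz > fs/2 = 24 Hz, folds to fs − 42 Hz = 6 Hz.
60 Hz mod fs = 12 Hz.
12 Hz ≤ fs/2 = 24 Hz, appears at 12 Hz.
12 Hz ≤ fs/2 = 24 Hz, passes unchanged.
150 Hz mod fs = 6 Hz.
6 Hz ≤ fs/2 = 24 Hz, appears at 6 Hz.
Distinct values: {6 Hz, 12 Hz} → 2.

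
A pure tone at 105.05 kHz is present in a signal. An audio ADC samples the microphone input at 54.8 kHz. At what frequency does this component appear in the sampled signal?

4.55 kHz

105.05 kHz mod fs = 50.25 kHz.
50.25 kHz > fs/2 = 27.4 kHz, folds to fs − 50.25 kHz = 4.55 kHz.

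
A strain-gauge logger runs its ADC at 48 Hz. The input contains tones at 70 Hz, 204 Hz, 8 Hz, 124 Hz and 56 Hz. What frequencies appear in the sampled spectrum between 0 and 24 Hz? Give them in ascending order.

fs/2 = 24 Hz.
70 Hz mod fs = 22 Hz.
22 Hz ≤ fs/2 = 24 Hz, appears at 22 Hz.
204 Hz mod fs = 12 Hz.
12 Hz ≤ fs/2 = 24 Hz, appears at 12 Hz.
8 Hz ≤ fs/2 = 24 Hz, passes unchanged.
124 Hz mod fs = 28 Hz.
28 Hz > fs/2 = 24 Hz, folds to fs − 28 Hz = 20 Hz.
56 Hz mod fs = 8 Hz.
8 Hz ≤ fs/2 = 24 Hz, appears at 8 Hz.
Distinct values: {8 Hz, 12 Hz, 20 Hz, 22 Hz}.

8 Hz, 12 Hz, 20 Hz, 22 Hz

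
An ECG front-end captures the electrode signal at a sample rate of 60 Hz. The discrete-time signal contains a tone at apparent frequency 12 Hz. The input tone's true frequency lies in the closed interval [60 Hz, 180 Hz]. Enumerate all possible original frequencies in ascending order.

Frequencies that alias to 12 Hz are k·fs ± 12 Hz for integer k ≥ 0.
k=0: 12 Hz.
k=1: 48 Hz, 72 Hz.
k=2: 108 Hz, 132 Hz.
k=3: 168 Hz, 192 Hz.
k=4: 228 Hz, 252 Hz.
Within [60 Hz, 180 Hz]: 72 Hz, 108 Hz, 132 Hz, 168 Hz.

72 Hz, 108 Hz, 132 Hz, 168 Hz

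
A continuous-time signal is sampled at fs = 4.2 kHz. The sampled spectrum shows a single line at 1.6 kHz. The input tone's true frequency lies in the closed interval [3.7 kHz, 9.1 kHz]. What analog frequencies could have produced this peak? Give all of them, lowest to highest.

5.8 kHz, 6.8 kHz

Frequencies that alias to 1.6 kHz are k·fs ± 1.6 kHz for integer k ≥ 0.
k=0: 1.6 kHz.
k=1: 2.6 kHz, 5.8 kHz.
k=2: 6.8 kHz, 10 kHz.
k=3: 11 kHz, 14.2 kHz.
Within [3.7 kHz, 9.1 kHz]: 5.8 kHz, 6.8 kHz.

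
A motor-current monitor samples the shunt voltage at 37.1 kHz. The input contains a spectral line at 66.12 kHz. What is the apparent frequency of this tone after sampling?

66.12 kHz mod fs = 29.02 kHz.
29.02 kHz > fs/2 = 18.55 kHz, folds to fs − 29.02 kHz = 8.08 kHz.

8.08 kHz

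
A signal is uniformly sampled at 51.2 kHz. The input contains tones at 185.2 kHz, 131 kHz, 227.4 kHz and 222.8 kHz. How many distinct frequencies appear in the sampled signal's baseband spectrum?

fs/2 = 25.6 kHz.
185.2 kHz mod fs = 31.6 kHz.
31.6 kHz > fs/2 = 25.6 kHz, folds to fs − 31.6 kHz = 19.6 kHz.
131 kHz mod fs = 28.6 kHz.
28.6 kHz > fs/2 = 25.6 kHz, folds to fs − 28.6 kHz = 22.6 kHz.
227.4 kHz mod fs = 22.6 kHz.
22.6 kHz ≤ fs/2 = 25.6 kHz, appears at 22.6 kHz.
222.8 kHz mod fs = 18 kHz.
18 kHz ≤ fs/2 = 25.6 kHz, appears at 18 kHz.
Distinct values: {18 kHz, 19.6 kHz, 22.6 kHz} → 3.

3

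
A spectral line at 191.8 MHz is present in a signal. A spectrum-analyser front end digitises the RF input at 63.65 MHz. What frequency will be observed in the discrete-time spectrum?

0.85 MHz

191.8 MHz mod fs = 0.85 MHz.
0.85 MHz ≤ fs/2 = 31.825 MHz, appears at 0.85 MHz.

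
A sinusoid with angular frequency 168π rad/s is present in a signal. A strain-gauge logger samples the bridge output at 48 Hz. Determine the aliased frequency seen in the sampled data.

ω = 168π rad/s → f = ω/(2π) = 84 Hz.
84 Hz mod fs = 36 Hz.
36 Hz > fs/2 = 24 Hz, folds to fs − 36 Hz = 12 Hz.

12 Hz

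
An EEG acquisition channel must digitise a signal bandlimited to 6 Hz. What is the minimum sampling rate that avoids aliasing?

12 Hz

Nyquist rate = 2 × 6 Hz = 12 Hz.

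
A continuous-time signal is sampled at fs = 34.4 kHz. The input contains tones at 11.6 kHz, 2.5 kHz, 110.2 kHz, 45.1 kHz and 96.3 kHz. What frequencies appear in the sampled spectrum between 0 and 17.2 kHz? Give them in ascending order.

2.5 kHz, 6.9 kHz, 7 kHz, 10.7 kHz, 11.6 kHz

fs/2 = 17.2 kHz.
11.6 kHz ≤ fs/2 = 17.2 kHz, passes unchanged.
2.5 kHz ≤ fs/2 = 17.2 kHz, passes unchanged.
110.2 kHz mod fs = 7 kHz.
7 kHz ≤ fs/2 = 17.2 kHz, appears at 7 kHz.
45.1 kHz mod fs = 10.7 kHz.
10.7 kHz ≤ fs/2 = 17.2 kHz, appears at 10.7 kHz.
96.3 kHz mod fs = 27.5 kHz.
27.5 kHz > fs/2 = 17.2 kHz, folds to fs − 27.5 kHz = 6.9 kHz.
Distinct values: {2.5 kHz, 6.9 kHz, 7 kHz, 10.7 kHz, 11.6 kHz}.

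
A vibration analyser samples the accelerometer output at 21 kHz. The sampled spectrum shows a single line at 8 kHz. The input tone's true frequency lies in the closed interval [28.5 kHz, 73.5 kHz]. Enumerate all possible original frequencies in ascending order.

29 kHz, 34 kHz, 50 kHz, 55 kHz, 71 kHz

Frequencies that alias to 8 kHz are k·fs ± 8 kHz for integer k ≥ 0.
k=0: 8 kHz.
k=1: 13 kHz, 29 kHz.
k=2: 34 kHz, 50 kHz.
k=3: 55 kHz, 71 kHz.
k=4: 76 kHz, 92 kHz.
Within [28.5 kHz, 73.5 kHz]: 29 kHz, 34 kHz, 50 kHz, 55 kHz, 71 kHz.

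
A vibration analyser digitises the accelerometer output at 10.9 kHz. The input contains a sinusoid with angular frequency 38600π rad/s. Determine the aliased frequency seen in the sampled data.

ω = 38600π rad/s → f = ω/(2π) = 19300 Hz = 19.3 kHz.
19.3 kHz mod fs = 8.4 kHz.
8.4 kHz > fs/2 = 5.45 kHz, folds to fs − 8.4 kHz = 2.5 kHz.

2.5 kHz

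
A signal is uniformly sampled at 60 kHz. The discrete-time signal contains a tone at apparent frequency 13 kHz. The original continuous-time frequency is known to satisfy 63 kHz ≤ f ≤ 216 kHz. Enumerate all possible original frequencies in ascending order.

73 kHz, 107 kHz, 133 kHz, 167 kHz, 193 kHz

Frequencies that alias to 13 kHz are k·fs ± 13 kHz for integer k ≥ 0.
k=0: 13 kHz.
k=1: 47 kHz, 73 kHz.
k=2: 107 kHz, 133 kHz.
k=3: 167 kHz, 193 kHz.
k=4: 227 kHz, 253 kHz.
Within [63 kHz, 216 kHz]: 73 kHz, 107 kHz, 133 kHz, 167 kHz, 193 kHz.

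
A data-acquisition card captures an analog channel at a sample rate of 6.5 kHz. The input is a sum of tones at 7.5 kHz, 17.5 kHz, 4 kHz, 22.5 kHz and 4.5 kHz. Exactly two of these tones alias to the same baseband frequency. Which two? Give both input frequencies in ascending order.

fs/2 = 3.25 kHz.
7.5 kHz mod fs = 1 kHz.
1 kHz ≤ fs/2 = 3.25 kHz, appears at 1 kHz.
17.5 kHz mod fs = 4.5 kHz.
4.5 kHz > fs/2 = 3.25 kHz, folds to fs − 4.5 kHz = 2 kHz.
4 kHz > fs/2 = 3.25 kHz, folds to fs − 4 kHz = 2.5 kHz.
22.5 kHz mod fs = 3 kHz.
3 kHz ≤ fs/2 = 3.25 kHz, appears at 3 kHz.
4.5 kHz > fs/2 = 3.25 kHz, folds to fs − 4.5 kHz = 2 kHz.
4.5 kHz and 17.5 kHz both map to 2 kHz.

4.5 kHz, 17.5 kHz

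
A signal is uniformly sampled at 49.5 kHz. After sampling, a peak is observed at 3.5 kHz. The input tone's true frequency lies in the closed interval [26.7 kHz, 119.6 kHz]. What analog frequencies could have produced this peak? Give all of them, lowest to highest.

Frequencies that alias to 3.5 kHz are k·fs ± 3.5 kHz for integer k ≥ 0.
k=0: 3.5 kHz.
k=1: 46 kHz, 53 kHz.
k=2: 95.5 kHz, 102.5 kHz.
k=3: 145 kHz, 152 kHz.
Within [26.7 kHz, 119.6 kHz]: 46 kHz, 53 kHz, 95.5 kHz, 102.5 kHz.

46 kHz, 53 kHz, 95.5 kHz, 102.5 kHz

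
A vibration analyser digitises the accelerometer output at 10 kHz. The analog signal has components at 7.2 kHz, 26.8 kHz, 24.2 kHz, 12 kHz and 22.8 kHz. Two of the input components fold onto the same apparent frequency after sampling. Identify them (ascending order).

7.2 kHz, 22.8 kHz

fs/2 = 5 kHz.
7.2 kHz > fs/2 = 5 kHz, folds to fs − 7.2 kHz = 2.8 kHz.
26.8 kHz mod fs = 6.8 kHz.
6.8 kHz > fs/2 = 5 kHz, folds to fs − 6.8 kHz = 3.2 kHz.
24.2 kHz mod fs = 4.2 kHz.
4.2 kHz ≤ fs/2 = 5 kHz, appears at 4.2 kHz.
12 kHz mod fs = 2 kHz.
2 kHz ≤ fs/2 = 5 kHz, appears at 2 kHz.
22.8 kHz mod fs = 2.8 kHz.
2.8 kHz ≤ fs/2 = 5 kHz, appears at 2.8 kHz.
7.2 kHz and 22.8 kHz both map to 2.8 kHz.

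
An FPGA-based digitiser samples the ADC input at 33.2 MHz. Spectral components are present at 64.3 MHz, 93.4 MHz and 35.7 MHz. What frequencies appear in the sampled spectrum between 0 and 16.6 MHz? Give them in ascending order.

2.1 MHz, 2.5 MHz, 6.2 MHz

fs/2 = 16.6 MHz.
64.3 MHz mod fs = 31.1 MHz.
31.1 MHz > fs/2 = 16.6 MHz, folds to fs − 31.1 MHz = 2.1 MHz.
93.4 MHz mod fs = 27 MHz.
27 MHz > fs/2 = 16.6 MHz, folds to fs − 27 MHz = 6.2 MHz.
35.7 MHz mod fs = 2.5 MHz.
2.5 MHz ≤ fs/2 = 16.6 MHz, appears at 2.5 MHz.
Distinct values: {2.1 MHz, 2.5 MHz, 6.2 MHz}.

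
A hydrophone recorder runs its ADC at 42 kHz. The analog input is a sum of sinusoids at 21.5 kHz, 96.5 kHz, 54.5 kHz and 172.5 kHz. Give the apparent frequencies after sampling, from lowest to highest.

4.5 kHz, 12.5 kHz, 20.5 kHz

fs/2 = 21 kHz.
21.5 kHz > fs/2 = 21 kHz, folds to fs − 21.5 kHz = 20.5 kHz.
96.5 kHz mod fs = 12.5 kHz.
12.5 kHz ≤ fs/2 = 21 kHz, appears at 12.5 kHz.
54.5 kHz mod fs = 12.5 kHz.
12.5 kHz ≤ fs/2 = 21 kHz, appears at 12.5 kHz.
172.5 kHz mod fs = 4.5 kHz.
4.5 kHz ≤ fs/2 = 21 kHz, appears at 4.5 kHz.
Distinct values: {4.5 kHz, 12.5 kHz, 20.5 kHz}.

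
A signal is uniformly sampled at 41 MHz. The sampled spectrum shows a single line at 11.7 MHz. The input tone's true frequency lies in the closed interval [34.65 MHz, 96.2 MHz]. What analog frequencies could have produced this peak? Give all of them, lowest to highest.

52.7 MHz, 70.3 MHz, 93.7 MHz

Frequencies that alias to 11.7 MHz are k·fs ± 11.7 MHz for integer k ≥ 0.
k=0: 11.7 MHz.
k=1: 29.3 MHz, 52.7 MHz.
k=2: 70.3 MHz, 93.7 MHz.
k=3: 111.3 MHz, 134.7 MHz.
Within [34.65 MHz, 96.2 MHz]: 52.7 MHz, 70.3 MHz, 93.7 MHz.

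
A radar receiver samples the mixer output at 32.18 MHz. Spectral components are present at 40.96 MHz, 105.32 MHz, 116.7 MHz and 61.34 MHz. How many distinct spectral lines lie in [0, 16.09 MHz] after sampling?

3

fs/2 = 16.09 MHz.
40.96 MHz mod fs = 8.78 MHz.
8.78 MHz ≤ fs/2 = 16.09 MHz, appears at 8.78 MHz.
105.32 MHz mod fs = 8.78 MHz.
8.78 MHz ≤ fs/2 = 16.09 MHz, appears at 8.78 MHz.
116.7 MHz mod fs = 20.16 MHz.
20.16 MHz > fs/2 = 16.09 MHz, folds to fs − 20.16 MHz = 12.02 MHz.
61.34 MHz mod fs = 29.16 MHz.
29.16 MHz > fs/2 = 16.09 MHz, folds to fs − 29.16 MHz = 3.02 MHz.
Distinct values: {3.02 MHz, 8.78 MHz, 12.02 MHz} → 3.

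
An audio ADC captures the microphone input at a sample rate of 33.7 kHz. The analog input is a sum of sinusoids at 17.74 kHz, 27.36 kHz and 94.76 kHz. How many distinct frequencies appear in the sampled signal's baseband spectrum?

2

fs/2 = 16.85 kHz.
17.74 kHz > fs/2 = 16.85 kHz, folds to fs − 17.74 kHz = 15.96 kHz.
27.36 kHz > fs/2 = 16.85 kHz, folds to fs − 27.36 kHz = 6.34 kHz.
94.76 kHz mod fs = 27.36 kHz.
27.36 kHz > fs/2 = 16.85 kHz, folds to fs − 27.36 kHz = 6.34 kHz.
Distinct values: {6.34 kHz, 15.96 kHz} → 2.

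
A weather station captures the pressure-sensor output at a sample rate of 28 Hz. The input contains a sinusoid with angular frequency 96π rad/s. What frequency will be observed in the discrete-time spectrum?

ω = 96π rad/s → f = ω/(2π) = 48 Hz.
48 Hz mod fs = 20 Hz.
20 Hz > fs/2 = 14 Hz, folds to fs − 20 Hz = 8 Hz.

8 Hz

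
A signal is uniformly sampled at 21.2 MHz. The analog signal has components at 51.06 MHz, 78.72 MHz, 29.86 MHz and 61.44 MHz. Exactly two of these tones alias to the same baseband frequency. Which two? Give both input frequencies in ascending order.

29.86 MHz, 51.06 MHz

fs/2 = 10.6 MHz.
51.06 MHz mod fs = 8.66 MHz.
8.66 MHz ≤ fs/2 = 10.6 MHz, appears at 8.66 MHz.
78.72 MHz mod fs = 15.12 MHz.
15.12 MHz > fs/2 = 10.6 MHz, folds to fs − 15.12 MHz = 6.08 MHz.
29.86 MHz mod fs = 8.66 MHz.
8.66 MHz ≤ fs/2 = 10.6 MHz, appears at 8.66 MHz.
61.44 MHz mod fs = 19.04 MHz.
19.04 MHz > fs/2 = 10.6 MHz, folds to fs − 19.04 MHz = 2.16 MHz.
29.86 MHz and 51.06 MHz both map to 8.66 MHz.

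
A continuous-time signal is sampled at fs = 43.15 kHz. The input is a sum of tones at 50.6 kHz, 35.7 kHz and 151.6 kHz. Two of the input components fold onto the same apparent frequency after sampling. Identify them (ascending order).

fs/2 = 21.575 kHz.
50.6 kHz mod fs = 7.45 kHz.
7.45 kHz ≤ fs/2 = 21.575 kHz, appears at 7.45 kHz.
35.7 kHz > fs/2 = 21.575 kHz, folds to fs − 35.7 kHz = 7.45 kHz.
151.6 kHz mod fs = 22.15 kHz.
22.15 kHz > fs/2 = 21.575 kHz, folds to fs − 22.15 kHz = 21 kHz.
35.7 kHz and 50.6 kHz both map to 7.45 kHz.

35.7 kHz, 50.6 kHz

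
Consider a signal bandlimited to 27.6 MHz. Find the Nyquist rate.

55.2 MHz

Nyquist rate = 2 × 27.6 MHz = 55.2 MHz.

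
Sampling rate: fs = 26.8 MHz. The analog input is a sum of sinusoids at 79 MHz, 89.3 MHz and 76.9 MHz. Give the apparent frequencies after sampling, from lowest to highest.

fs/2 = 13.4 MHz.
79 MHz mod fs = 25.4 MHz.
25.4 MHz > fs/2 = 13.4 MHz, folds to fs − 25.4 MHz = 1.4 MHz.
89.3 MHz mod fs = 8.9 MHz.
8.9 MHz ≤ fs/2 = 13.4 MHz, appears at 8.9 MHz.
76.9 MHz mod fs = 23.3 MHz.
23.3 MHz > fs/2 = 13.4 MHz, folds to fs − 23.3 MHz = 3.5 MHz.
Distinct values: {1.4 MHz, 3.5 MHz, 8.9 MHz}.

1.4 MHz, 3.5 MHz, 8.9 MHz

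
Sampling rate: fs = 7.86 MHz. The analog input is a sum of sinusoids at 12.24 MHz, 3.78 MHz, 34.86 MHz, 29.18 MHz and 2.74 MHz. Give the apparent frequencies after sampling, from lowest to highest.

2.26 MHz, 2.74 MHz, 3.42 MHz, 3.48 MHz, 3.78 MHz

fs/2 = 3.93 MHz.
12.24 MHz mod fs = 4.38 MHz.
4.38 MHz > fs/2 = 3.93 MHz, folds to fs − 4.38 MHz = 3.48 MHz.
3.78 MHz ≤ fs/2 = 3.93 MHz, passes unchanged.
34.86 MHz mod fs = 3.42 MHz.
3.42 MHz ≤ fs/2 = 3.93 MHz, appears at 3.42 MHz.
29.18 MHz mod fs = 5.6 MHz.
5.6 MHz > fs/2 = 3.93 MHz, folds to fs − 5.6 MHz = 2.26 MHz.
2.74 MHz ≤ fs/2 = 3.93 MHz, passes unchanged.
Distinct values: {2.26 MHz, 2.74 MHz, 3.42 MHz, 3.48 MHz, 3.78 MHz}.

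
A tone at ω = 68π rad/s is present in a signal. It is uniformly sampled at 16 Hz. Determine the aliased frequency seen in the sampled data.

2 Hz

ω = 68π rad/s → f = ω/(2π) = 34 Hz.
34 Hz mod fs = 2 Hz.
2 Hz ≤ fs/2 = 8 Hz, appears at 2 Hz.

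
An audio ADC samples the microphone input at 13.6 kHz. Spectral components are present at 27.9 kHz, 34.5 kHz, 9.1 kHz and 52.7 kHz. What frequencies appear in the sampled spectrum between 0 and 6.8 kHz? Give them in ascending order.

fs/2 = 6.8 kHz.
27.9 kHz mod fs = 0.7 kHz.
0.7 kHz ≤ fs/2 = 6.8 kHz, appears at 0.7 kHz.
34.5 kHz mod fs = 7.3 kHz.
7.3 kHz > fs/2 = 6.8 kHz, folds to fs − 7.3 kHz = 6.3 kHz.
9.1 kHz > fs/2 = 6.8 kHz, folds to fs − 9.1 kHz = 4.5 kHz.
52.7 kHz mod fs = 11.9 kHz.
11.9 kHz > fs/2 = 6.8 kHz, folds to fs − 11.9 kHz = 1.7 kHz.
Distinct values: {0.7 kHz, 1.7 kHz, 4.5 kHz, 6.3 kHz}.

0.7 kHz, 1.7 kHz, 4.5 kHz, 6.3 kHz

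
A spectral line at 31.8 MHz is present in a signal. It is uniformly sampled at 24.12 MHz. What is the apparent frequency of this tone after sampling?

7.68 MHz

31.8 MHz mod fs = 7.68 MHz.
7.68 MHz ≤ fs/2 = 12.06 MHz, appears at 7.68 MHz.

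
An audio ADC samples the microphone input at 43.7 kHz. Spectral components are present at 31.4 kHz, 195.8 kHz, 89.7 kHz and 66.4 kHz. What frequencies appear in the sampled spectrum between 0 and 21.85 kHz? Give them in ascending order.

fs/2 = 21.85 kHz.
31.4 kHz > fs/2 = 21.85 kHz, folds to fs − 31.4 kHz = 12.3 kHz.
195.8 kHz mod fs = 21 kHz.
21 kHz ≤ fs/2 = 21.85 kHz, appears at 21 kHz.
89.7 kHz mod fs = 2.3 kHz.
2.3 kHz ≤ fs/2 = 21.85 kHz, appears at 2.3 kHz.
66.4 kHz mod fs = 22.7 kHz.
22.7 kHz > fs/2 = 21.85 kHz, folds to fs − 22.7 kHz = 21 kHz.
Distinct values: {2.3 kHz, 12.3 kHz, 21 kHz}.

2.3 kHz, 12.3 kHz, 21 kHz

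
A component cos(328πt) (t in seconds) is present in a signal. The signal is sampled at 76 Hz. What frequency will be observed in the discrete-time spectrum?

ω = 328π rad/s → f = ω/(2π) = 164 Hz.
164 Hz mod fs = 12 Hz.
12 Hz ≤ fs/2 = 38 Hz, appears at 12 Hz.

12 Hz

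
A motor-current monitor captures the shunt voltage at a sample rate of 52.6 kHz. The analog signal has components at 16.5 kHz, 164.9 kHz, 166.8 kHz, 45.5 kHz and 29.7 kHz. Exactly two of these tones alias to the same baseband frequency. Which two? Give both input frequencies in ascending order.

fs/2 = 26.3 kHz.
16.5 kHz ≤ fs/2 = 26.3 kHz, passes unchanged.
164.9 kHz mod fs = 7.1 kHz.
7.1 kHz ≤ fs/2 = 26.3 kHz, appears at 7.1 kHz.
166.8 kHz mod fs = 9 kHz.
9 kHz ≤ fs/2 = 26.3 kHz, appears at 9 kHz.
45.5 kHz > fs/2 = 26.3 kHz, folds to fs − 45.5 kHz = 7.1 kHz.
29.7 kHz > fs/2 = 26.3 kHz, folds to fs − 29.7 kHz = 22.9 kHz.
45.5 kHz and 164.9 kHz both map to 7.1 kHz.

45.5 kHz, 164.9 kHz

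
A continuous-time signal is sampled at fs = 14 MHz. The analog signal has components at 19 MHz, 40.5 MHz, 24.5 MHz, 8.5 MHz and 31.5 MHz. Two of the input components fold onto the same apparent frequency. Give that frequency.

fs/2 = 7 MHz.
19 MHz mod fs = 5 MHz.
5 MHz ≤ fs/2 = 7 MHz, appears at 5 MHz.
40.5 MHz mod fs = 12.5 MHz.
12.5 MHz > fs/2 = 7 MHz, folds to fs − 12.5 MHz = 1.5 MHz.
24.5 MHz mod fs = 10.5 MHz.
10.5 MHz > fs/2 = 7 MHz, folds to fs − 10.5 MHz = 3.5 MHz.
8.5 MHz > fs/2 = 7 MHz, folds to fs − 8.5 MHz = 5.5 MHz.
31.5 MHz mod fs = 3.5 MHz.
3.5 MHz ≤ fs/2 = 7 MHz, appears at 3.5 MHz.
24.5 MHz and 31.5 MHz both map to 3.5 MHz.

3.5 MHz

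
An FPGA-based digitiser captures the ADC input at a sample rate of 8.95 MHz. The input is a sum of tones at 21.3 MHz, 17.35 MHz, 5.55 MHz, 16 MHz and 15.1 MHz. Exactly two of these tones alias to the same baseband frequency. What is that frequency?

3.4 MHz

fs/2 = 4.475 MHz.
21.3 MHz mod fs = 3.4 MHz.
3.4 MHz ≤ fs/2 = 4.475 MHz, appears at 3.4 MHz.
17.35 MHz mod fs = 8.4 MHz.
8.4 MHz > fs/2 = 4.475 MHz, folds to fs − 8.4 MHz = 0.55 MHz.
5.55 MHz > fs/2 = 4.475 MHz, folds to fs − 5.55 MHz = 3.4 MHz.
16 MHz mod fs = 7.05 MHz.
7.05 MHz > fs/2 = 4.475 MHz, folds to fs − 7.05 MHz = 1.9 MHz.
15.1 MHz mod fs = 6.15 MHz.
6.15 MHz > fs/2 = 4.475 MHz, folds to fs − 6.15 MHz = 2.8 MHz.
5.55 MHz and 21.3 MHz both map to 3.4 MHz.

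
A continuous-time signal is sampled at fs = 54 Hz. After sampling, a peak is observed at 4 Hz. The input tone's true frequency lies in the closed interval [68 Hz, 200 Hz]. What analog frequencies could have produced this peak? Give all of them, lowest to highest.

104 Hz, 112 Hz, 158 Hz, 166 Hz

Frequencies that alias to 4 Hz are k·fs ± 4 Hz for integer k ≥ 0.
k=0: 4 Hz.
k=1: 50 Hz, 58 Hz.
k=2: 104 Hz, 112 Hz.
k=3: 158 Hz, 166 Hz.
k=4: 212 Hz, 220 Hz.
Within [68 Hz, 200 Hz]: 104 Hz, 112 Hz, 158 Hz, 166 Hz.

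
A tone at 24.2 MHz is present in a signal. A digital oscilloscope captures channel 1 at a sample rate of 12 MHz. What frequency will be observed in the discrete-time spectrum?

0.2 MHz

24.2 MHz mod fs = 0.2 MHz.
0.2 MHz ≤ fs/2 = 6 MHz, appears at 0.2 MHz.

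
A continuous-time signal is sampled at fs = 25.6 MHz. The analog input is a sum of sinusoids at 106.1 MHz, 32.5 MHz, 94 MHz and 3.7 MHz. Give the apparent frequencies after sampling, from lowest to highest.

3.7 MHz, 6.9 MHz, 8.4 MHz

fs/2 = 12.8 MHz.
106.1 MHz mod fs = 3.7 MHz.
3.7 MHz ≤ fs/2 = 12.8 MHz, appears at 3.7 MHz.
32.5 MHz mod fs = 6.9 MHz.
6.9 MHz ≤ fs/2 = 12.8 MHz, appears at 6.9 MHz.
94 MHz mod fs = 17.2 MHz.
17.2 MHz > fs/2 = 12.8 MHz, folds to fs − 17.2 MHz = 8.4 MHz.
3.7 MHz ≤ fs/2 = 12.8 MHz, passes unchanged.
Distinct values: {3.7 MHz, 6.9 MHz, 8.4 MHz}.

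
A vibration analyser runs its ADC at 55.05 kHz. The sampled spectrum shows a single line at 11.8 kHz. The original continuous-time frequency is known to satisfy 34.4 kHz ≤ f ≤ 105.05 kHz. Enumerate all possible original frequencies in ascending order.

Frequencies that alias to 11.8 kHz are k·fs ± 11.8 kHz for integer k ≥ 0.
k=0: 11.8 kHz.
k=1: 43.25 kHz, 66.85 kHz.
k=2: 98.3 kHz, 121.9 kHz.
k=3: 153.35 kHz, 176.95 kHz.
Within [34.4 kHz, 105.05 kHz]: 43.25 kHz, 66.85 kHz, 98.3 kHz.

43.25 kHz, 66.85 kHz, 98.3 kHz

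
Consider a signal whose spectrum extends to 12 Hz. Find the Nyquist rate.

Nyquist rate = 2 × 12 Hz = 24 Hz.

24 Hz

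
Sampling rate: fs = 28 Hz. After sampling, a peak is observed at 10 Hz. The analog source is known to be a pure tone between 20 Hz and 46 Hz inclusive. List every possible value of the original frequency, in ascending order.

38 Hz, 46 Hz

Frequencies that alias to 10 Hz are k·fs ± 10 Hz for integer k ≥ 0.
k=0: 10 Hz.
k=1: 18 Hz, 38 Hz.
k=2: 46 Hz, 66 Hz.
k=3: 74 Hz, 94 Hz.
Within [20 Hz, 46 Hz]: 38 Hz, 46 Hz.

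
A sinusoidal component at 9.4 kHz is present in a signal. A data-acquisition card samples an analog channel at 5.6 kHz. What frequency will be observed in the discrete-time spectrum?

9.4 kHz mod fs = 3.8 kHz.
3.8 kHz > fs/2 = 2.8 kHz, folds to fs − 3.8 kHz = 1.8 kHz.

1.8 kHz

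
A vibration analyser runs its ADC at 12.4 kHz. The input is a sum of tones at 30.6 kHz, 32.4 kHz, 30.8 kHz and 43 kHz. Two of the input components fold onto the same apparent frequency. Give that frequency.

5.8 kHz

fs/2 = 6.2 kHz.
30.6 kHz mod fs = 5.8 kHz.
5.8 kHz ≤ fs/2 = 6.2 kHz, appears at 5.8 kHz.
32.4 kHz mod fs = 7.6 kHz.
7.6 kHz > fs/2 = 6.2 kHz, folds to fs − 7.6 kHz = 4.8 kHz.
30.8 kHz mod fs = 6 kHz.
6 kHz ≤ fs/2 = 6.2 kHz, appears at 6 kHz.
43 kHz mod fs = 5.8 kHz.
5.8 kHz ≤ fs/2 = 6.2 kHz, appears at 5.8 kHz.
30.6 kHz and 43 kHz both map to 5.8 kHz.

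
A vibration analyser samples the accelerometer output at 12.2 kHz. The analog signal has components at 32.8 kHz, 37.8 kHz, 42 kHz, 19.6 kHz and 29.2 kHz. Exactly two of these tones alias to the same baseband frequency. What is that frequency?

4.8 kHz

fs/2 = 6.1 kHz.
32.8 kHz mod fs = 8.4 kHz.
8.4 kHz > fs/2 = 6.1 kHz, folds to fs − 8.4 kHz = 3.8 kHz.
37.8 kHz mod fs = 1.2 kHz.
1.2 kHz ≤ fs/2 = 6.1 kHz, appears at 1.2 kHz.
42 kHz mod fs = 5.4 kHz.
5.4 kHz ≤ fs/2 = 6.1 kHz, appears at 5.4 kHz.
19.6 kHz mod fs = 7.4 kHz.
7.4 kHz > fs/2 = 6.1 kHz, folds to fs − 7.4 kHz = 4.8 kHz.
29.2 kHz mod fs = 4.8 kHz.
4.8 kHz ≤ fs/2 = 6.1 kHz, appears at 4.8 kHz.
19.6 kHz and 29.2 kHz both map to 4.8 kHz.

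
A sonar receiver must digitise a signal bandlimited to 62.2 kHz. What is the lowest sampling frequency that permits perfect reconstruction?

Nyquist rate = 2 × 62.2 kHz = 124.4 kHz.

124.4 kHz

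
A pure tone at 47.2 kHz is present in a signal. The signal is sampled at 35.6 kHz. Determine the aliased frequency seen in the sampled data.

47.2 kHz mod fs = 11.6 kHz.
11.6 kHz ≤ fs/2 = 17.8 kHz, appears at 11.6 kHz.

11.6 kHz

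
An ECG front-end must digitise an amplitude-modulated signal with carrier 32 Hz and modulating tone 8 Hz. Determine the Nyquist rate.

AM sidebands sit at fc ± fm = 24 Hz and 40 Hz.
Highest-frequency component: 40 Hz.
Nyquist rate = 2 × 40 Hz = 80 Hz.

80 Hz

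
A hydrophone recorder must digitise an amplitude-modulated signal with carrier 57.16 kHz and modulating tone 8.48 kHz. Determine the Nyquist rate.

AM sidebands sit at fc ± fm = 48.68 kHz and 65.64 kHz.
Highest-frequency component: 65.64 kHz.
Nyquist rate = 2 × 65.64 kHz = 131.28 kHz.

131.28 kHz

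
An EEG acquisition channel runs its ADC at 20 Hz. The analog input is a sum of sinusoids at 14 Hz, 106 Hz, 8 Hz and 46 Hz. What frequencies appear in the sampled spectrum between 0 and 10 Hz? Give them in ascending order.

fs/2 = 10 Hz.
14 Hz > fs/2 = 10 Hz, folds to fs − 14 Hz = 6 Hz.
106 Hz mod fs = 6 Hz.
6 Hz ≤ fs/2 = 10 Hz, appears at 6 Hz.
8 Hz ≤ fs/2 = 10 Hz, passes unchanged.
46 Hz mod fs = 6 Hz.
6 Hz ≤ fs/2 = 10 Hz, appears at 6 Hz.
Distinct values: {6 Hz, 8 Hz}.

6 Hz, 8 Hz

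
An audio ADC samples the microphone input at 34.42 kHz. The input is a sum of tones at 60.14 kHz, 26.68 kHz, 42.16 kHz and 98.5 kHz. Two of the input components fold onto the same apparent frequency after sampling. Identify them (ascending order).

fs/2 = 17.21 kHz.
60.14 kHz mod fs = 25.72 kHz.
25.72 kHz > fs/2 = 17.21 kHz, folds to fs − 25.72 kHz = 8.7 kHz.
26.68 kHz > fs/2 = 17.21 kHz, folds to fs − 26.68 kHz = 7.74 kHz.
42.16 kHz mod fs = 7.74 kHz.
7.74 kHz ≤ fs/2 = 17.21 kHz, appears at 7.74 kHz.
98.5 kHz mod fs = 29.66 kHz.
29.66 kHz > fs/2 = 17.21 kHz, folds to fs − 29.66 kHz = 4.76 kHz.
26.68 kHz and 42.16 kHz both map to 7.74 kHz.

26.68 kHz, 42.16 kHz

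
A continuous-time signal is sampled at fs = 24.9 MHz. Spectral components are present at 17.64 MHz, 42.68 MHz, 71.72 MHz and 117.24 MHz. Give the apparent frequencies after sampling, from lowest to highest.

fs/2 = 12.45 MHz.
17.64 MHz > fs/2 = 12.45 MHz, folds to fs − 17.64 MHz = 7.26 MHz.
42.68 MHz mod fs = 17.78 MHz.
17.78 MHz > fs/2 = 12.45 MHz, folds to fs − 17.78 MHz = 7.12 MHz.
71.72 MHz mod fs = 21.92 MHz.
21.92 MHz > fs/2 = 12.45 MHz, folds to fs − 21.92 MHz = 2.98 MHz.
117.24 MHz mod fs = 17.64 MHz.
17.64 MHz > fs/2 = 12.45 MHz, folds to fs − 17.64 MHz = 7.26 MHz.
Distinct values: {2.98 MHz, 7.12 MHz, 7.26 MHz}.

2.98 MHz, 7.12 MHz, 7.26 MHz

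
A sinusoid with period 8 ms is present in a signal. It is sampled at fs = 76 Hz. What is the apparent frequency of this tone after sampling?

T = 8 ms → f = 1/T = 125 Hz.
125 Hz mod fs = 49 Hz.
49 Hz > fs/2 = 38 Hz, folds to fs − 49 Hz = 27 Hz.

27 Hz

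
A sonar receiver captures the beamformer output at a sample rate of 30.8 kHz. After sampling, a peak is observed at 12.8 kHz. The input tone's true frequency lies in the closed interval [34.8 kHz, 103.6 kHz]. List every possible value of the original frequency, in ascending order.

Frequencies that alias to 12.8 kHz are k·fs ± 12.8 kHz for integer k ≥ 0.
k=0: 12.8 kHz.
k=1: 18 kHz, 43.6 kHz.
k=2: 48.8 kHz, 74.4 kHz.
k=3: 79.6 kHz, 105.2 kHz.
k=4: 110.4 kHz, 136 kHz.
Within [34.8 kHz, 103.6 kHz]: 43.6 kHz, 48.8 kHz, 74.4 kHz, 79.6 kHz.

43.6 kHz, 48.8 kHz, 74.4 kHz, 79.6 kHz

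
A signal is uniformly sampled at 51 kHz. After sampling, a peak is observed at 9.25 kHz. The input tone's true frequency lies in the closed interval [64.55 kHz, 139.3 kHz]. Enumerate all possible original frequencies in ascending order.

Frequencies that alias to 9.25 kHz are k·fs ± 9.25 kHz for integer k ≥ 0.
k=0: 9.25 kHz.
k=1: 41.75 kHz, 60.25 kHz.
k=2: 92.75 kHz, 111.25 kHz.
k=3: 143.75 kHz, 162.25 kHz.
Within [64.55 kHz, 139.3 kHz]: 92.75 kHz, 111.25 kHz.

92.75 kHz, 111.25 kHz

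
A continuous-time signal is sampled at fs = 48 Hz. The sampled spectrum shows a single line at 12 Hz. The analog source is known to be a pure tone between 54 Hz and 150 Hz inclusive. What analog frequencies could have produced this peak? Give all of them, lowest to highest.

Frequencies that alias to 12 Hz are k·fs ± 12 Hz for integer k ≥ 0.
k=0: 12 Hz.
k=1: 36 Hz, 60 Hz.
k=2: 84 Hz, 108 Hz.
k=3: 132 Hz, 156 Hz.
k=4: 180 Hz, 204 Hz.
Within [54 Hz, 150 Hz]: 60 Hz, 84 Hz, 108 Hz, 132 Hz.

60 Hz, 84 Hz, 108 Hz, 132 Hz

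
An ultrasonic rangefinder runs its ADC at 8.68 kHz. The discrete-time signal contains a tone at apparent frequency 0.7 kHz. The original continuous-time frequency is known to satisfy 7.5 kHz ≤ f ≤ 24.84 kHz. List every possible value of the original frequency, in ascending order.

Frequencies that alias to 0.7 kHz are k·fs ± 0.7 kHz for integer k ≥ 0.
k=0: 0.7 kHz.
k=1: 7.98 kHz, 9.38 kHz.
k=2: 16.66 kHz, 18.06 kHz.
k=3: 25.34 kHz, 26.74 kHz.
Within [7.5 kHz, 24.84 kHz]: 7.98 kHz, 9.38 kHz, 16.66 kHz, 18.06 kHz.

7.98 kHz, 9.38 kHz, 16.66 kHz, 18.06 kHz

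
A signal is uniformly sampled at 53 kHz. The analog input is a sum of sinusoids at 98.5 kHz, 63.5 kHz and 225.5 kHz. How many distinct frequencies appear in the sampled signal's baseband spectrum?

fs/2 = 26.5 kHz.
98.5 kHz mod fs = 45.5 kHz.
45.5 kHz > fs/2 = 26.5 kHz, folds to fs − 45.5 kHz = 7.5 kHz.
63.5 kHz mod fs = 10.5 kHz.
10.5 kHz ≤ fs/2 = 26.5 kHz, appears at 10.5 kHz.
225.5 kHz mod fs = 13.5 kHz.
13.5 kHz ≤ fs/2 = 26.5 kHz, appears at 13.5 kHz.
Distinct values: {7.5 kHz, 10.5 kHz, 13.5 kHz} → 3.

3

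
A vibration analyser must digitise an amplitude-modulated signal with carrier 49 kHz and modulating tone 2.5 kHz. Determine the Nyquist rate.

AM sidebands sit at fc ± fm = 46.5 kHz and 51.5 kHz.
Highest-frequency component: 51.5 kHz.
Nyquist rate = 2 × 51.5 kHz = 103 kHz.

103 kHz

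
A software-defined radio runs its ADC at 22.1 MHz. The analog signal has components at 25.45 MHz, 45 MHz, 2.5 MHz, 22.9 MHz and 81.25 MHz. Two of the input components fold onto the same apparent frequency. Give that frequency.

fs/2 = 11.05 MHz.
25.45 MHz mod fs = 3.35 MHz.
3.35 MHz ≤ fs/2 = 11.05 MHz, appears at 3.35 MHz.
45 MHz mod fs = 0.8 MHz.
0.8 MHz ≤ fs/2 = 11.05 MHz, appears at 0.8 MHz.
2.5 MHz ≤ fs/2 = 11.05 MHz, passes unchanged.
22.9 MHz mod fs = 0.8 MHz.
0.8 MHz ≤ fs/2 = 11.05 MHz, appears at 0.8 MHz.
81.25 MHz mod fs = 14.95 MHz.
14.95 MHz > fs/2 = 11.05 MHz, folds to fs − 14.95 MHz = 7.15 MHz.
22.9 MHz and 45 MHz both map to 0.8 MHz.

0.8 MHz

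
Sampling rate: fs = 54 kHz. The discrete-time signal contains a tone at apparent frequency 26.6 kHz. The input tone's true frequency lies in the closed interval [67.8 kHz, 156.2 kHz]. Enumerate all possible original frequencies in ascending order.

Frequencies that alias to 26.6 kHz are k·fs ± 26.6 kHz for integer k ≥ 0.
k=0: 26.6 kHz.
k=1: 27.4 kHz, 80.6 kHz.
k=2: 81.4 kHz, 134.6 kHz.
k=3: 135.4 kHz, 188.6 kHz.
k=4: 189.4 kHz, 242.6 kHz.
Within [67.8 kHz, 156.2 kHz]: 80.6 kHz, 81.4 kHz, 134.6 kHz, 135.4 kHz.

80.6 kHz, 81.4 kHz, 134.6 kHz, 135.4 kHz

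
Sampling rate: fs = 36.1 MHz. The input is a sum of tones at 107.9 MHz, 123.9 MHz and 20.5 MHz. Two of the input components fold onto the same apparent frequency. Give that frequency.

fs/2 = 18.05 MHz.
107.9 MHz mod fs = 35.7 MHz.
35.7 MHz > fs/2 = 18.05 MHz, folds to fs − 35.7 MHz = 0.4 MHz.
123.9 MHz mod fs = 15.6 MHz.
15.6 MHz ≤ fs/2 = 18.05 MHz, appears at 15.6 MHz.
20.5 MHz > fs/2 = 18.05 MHz, folds to fs − 20.5 MHz = 15.6 MHz.
20.5 MHz and 123.9 MHz both map to 15.6 MHz.

15.6 MHz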